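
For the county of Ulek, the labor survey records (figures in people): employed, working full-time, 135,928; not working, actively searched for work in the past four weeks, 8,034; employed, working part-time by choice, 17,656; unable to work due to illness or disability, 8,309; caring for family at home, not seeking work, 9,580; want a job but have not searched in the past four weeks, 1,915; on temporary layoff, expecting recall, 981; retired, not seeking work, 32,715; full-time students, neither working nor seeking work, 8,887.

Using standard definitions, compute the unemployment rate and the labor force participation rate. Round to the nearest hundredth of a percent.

Employed = 135,928 + 17,656 = 153,584.
Unemployed = 8,034 + 981 = 9,015 (jobless and actively searching, or on temporary layoff).
Labor force = 153,584 + 9,015 = 162,599.
Not in labor force = 8,309 + 9,580 + 1,915 + 32,715 + 8,887 = 61,406 (those not working and not actively searching are outside the labor force — including those who want a job but have given up searching).
Civilian working-age population = 162,599 + 61,406 = 224,005.
Unemployment rate = 9,015 / 162,599 = 5.54%.
Labor force participation rate = 162,599 / 224,005 = 72.59%.

Unemployment rate ≈ 5.54%; labor force participation rate ≈ 72.59%.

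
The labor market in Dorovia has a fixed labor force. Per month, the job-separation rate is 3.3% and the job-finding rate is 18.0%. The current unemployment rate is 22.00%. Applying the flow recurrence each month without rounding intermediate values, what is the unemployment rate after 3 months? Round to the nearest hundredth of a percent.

With a fixed labor force, u_{t+1} = u_t + s·(1−u_t) − f·u_t = u_t·(1−s−f) + s.
Here 1−s−f = 0.787 and s = 0.033.
u_1 = 0.220000 × 0.787 + 0.033 = 0.206140.
u_2 = 0.206140 × 0.787 + 0.033 = 0.195232.
u_3 = 0.195232 × 0.787 + 0.033 = 0.186648.

Unemployment rate after three months ≈ 18.66%.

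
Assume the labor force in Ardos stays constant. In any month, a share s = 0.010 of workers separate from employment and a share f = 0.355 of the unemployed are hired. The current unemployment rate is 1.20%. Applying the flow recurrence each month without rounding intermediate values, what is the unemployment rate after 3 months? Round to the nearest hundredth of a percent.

With a fixed labor force, u_{t+1} = u_t + s·(1−u_t) − f·u_t = u_t·(1−s−f) + s.
Here 1−s−f = 0.635 and s = 0.010.
u_1 = 0.012000 × 0.635 + 0.010 = 0.017620.
u_2 = 0.017620 × 0.635 + 0.010 = 0.021189.
u_3 = 0.021189 × 0.635 + 0.010 = 0.023455.

Unemployment rate after three months ≈ 2.35%.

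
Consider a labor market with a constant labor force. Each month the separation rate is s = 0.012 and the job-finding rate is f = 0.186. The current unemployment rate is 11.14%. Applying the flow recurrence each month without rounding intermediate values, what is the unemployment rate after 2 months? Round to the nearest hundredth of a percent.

Unemployment rate after two months ≈ 9.33%.

With a fixed labor force, u_{t+1} = u_t + s·(1−u_t) − f·u_t = u_t·(1−s−f) + s.
Here 1−s−f = 0.802 and s = 0.012.
u_1 = 0.111400 × 0.802 + 0.012 = 0.101343.
u_2 = 0.101343 × 0.802 + 0.012 = 0.093277.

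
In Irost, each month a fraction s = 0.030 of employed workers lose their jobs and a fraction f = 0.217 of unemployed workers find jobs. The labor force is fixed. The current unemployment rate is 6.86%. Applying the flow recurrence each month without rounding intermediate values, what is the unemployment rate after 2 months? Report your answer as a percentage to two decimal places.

Unemployment rate after two months ≈ 9.15%.

With a fixed labor force, u_{t+1} = u_t + s·(1−u_t) − f·u_t = u_t·(1−s−f) + s.
Here 1−s−f = 0.753 and s = 0.030.
u_1 = 0.068600 × 0.753 + 0.030 = 0.081656.
u_2 = 0.081656 × 0.753 + 0.030 = 0.091487.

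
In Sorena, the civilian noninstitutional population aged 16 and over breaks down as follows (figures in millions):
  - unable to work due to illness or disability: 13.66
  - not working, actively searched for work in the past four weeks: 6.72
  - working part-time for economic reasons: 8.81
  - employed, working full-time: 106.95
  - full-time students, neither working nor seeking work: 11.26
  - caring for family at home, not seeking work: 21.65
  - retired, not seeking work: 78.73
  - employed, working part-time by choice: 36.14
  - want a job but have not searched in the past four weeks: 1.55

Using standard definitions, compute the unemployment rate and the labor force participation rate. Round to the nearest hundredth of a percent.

Unemployment rate ≈ 4.24%; labor force participation rate ≈ 55.56%.

Employed = 8.81 + 106.95 + 36.14 = 151.90 million (anyone who worked, including part-time for economic reasons, counts as employed).
Unemployed = 6.72 million.
Labor force = 151.90 + 6.72 = 158.62 million.
Not in labor force = 13.66 + 11.26 + 21.65 + 78.73 + 1.55 = 126.85 million (those not working and not actively searching are outside the labor force — including those who want a job but have given up searching).
Civilian working-age population = 158.62 + 126.85 = 285.47 million.
Unemployment rate = 6.72 / 158.62 = 4.24%.
Labor force participation rate = 158.62 / 285.47 = 55.56%.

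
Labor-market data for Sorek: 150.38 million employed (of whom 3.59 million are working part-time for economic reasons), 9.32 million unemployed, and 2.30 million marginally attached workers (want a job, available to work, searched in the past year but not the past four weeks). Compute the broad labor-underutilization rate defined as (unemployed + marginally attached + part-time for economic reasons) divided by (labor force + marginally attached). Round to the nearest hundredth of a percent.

Labor force = 150.38 + 9.32 = 159.70 million.
Numerator = 9.32 + 2.30 + 3.59 = 15.21 million.
Denominator = 159.70 + 2.30 = 162.00 million.
Broad rate = 15.21 / 162.00 = 9.39%.

Broad underutilization rate ≈ 9.39%.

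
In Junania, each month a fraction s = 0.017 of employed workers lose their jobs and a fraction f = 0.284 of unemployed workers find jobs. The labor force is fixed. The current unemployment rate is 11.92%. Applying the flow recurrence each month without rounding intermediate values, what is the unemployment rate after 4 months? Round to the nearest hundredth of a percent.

Unemployment rate after four months ≈ 7.15%.

With a fixed labor force, u_{t+1} = u_t + s·(1−u_t) − f·u_t = u_t·(1−s−f) + s.
Here 1−s−f = 0.699 and s = 0.017.
u_1 = 0.119200 × 0.699 + 0.017 = 0.100321.
u_2 = 0.100321 × 0.699 + 0.017 = 0.087124.
u_3 = 0.087124 × 0.699 + 0.017 = 0.077900.
u_4 = 0.077900 × 0.699 + 0.017 = 0.071452.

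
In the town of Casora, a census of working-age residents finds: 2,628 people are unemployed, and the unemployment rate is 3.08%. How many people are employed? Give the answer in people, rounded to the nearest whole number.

About 82,697 are employed.

Labor force = U / u = 2,628 / 0.0308 ≈ 85,325.
Employed = labor force − unemployed = 85,325 − 2,628 = 82,697.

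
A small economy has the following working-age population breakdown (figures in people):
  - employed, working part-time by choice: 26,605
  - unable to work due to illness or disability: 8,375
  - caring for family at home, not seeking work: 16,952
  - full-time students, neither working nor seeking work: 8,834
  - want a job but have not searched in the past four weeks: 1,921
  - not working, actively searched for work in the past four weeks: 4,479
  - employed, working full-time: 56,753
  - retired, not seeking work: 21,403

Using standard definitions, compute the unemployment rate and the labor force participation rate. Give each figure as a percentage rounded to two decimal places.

Unemployment rate ≈ 5.10%; labor force participation rate ≈ 60.44%.

Employed = 26,605 + 56,753 = 83,358.
Unemployed = 4,479.
Labor force = 83,358 + 4,479 = 87,837.
Not in labor force = 8,375 + 16,952 + 8,834 + 1,921 + 21,403 = 57,485 (those not working and not actively searching are outside the labor force — including those who want a job but have given up searching).
Civilian working-age population = 87,837 + 57,485 = 145,322.
Unemployment rate = 4,479 / 87,837 = 5.10%.
Labor force participation rate = 87,837 / 145,322 = 60.44%.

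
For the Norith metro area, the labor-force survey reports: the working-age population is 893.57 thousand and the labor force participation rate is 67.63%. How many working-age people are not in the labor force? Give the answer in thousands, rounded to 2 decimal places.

Share not in the labor force = 1 − 0.6763 = 0.3237.
Not in labor force = 0.3237 × 893.57 ≈ 289.25 thousand.

About 289.25 thousand are not in the labor force.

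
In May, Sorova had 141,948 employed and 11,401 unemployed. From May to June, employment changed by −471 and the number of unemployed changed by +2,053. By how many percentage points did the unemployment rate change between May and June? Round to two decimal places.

The unemployment rate changed by +1.25 percentage points.

May: labor force = 141,948 + 11,401 = 153,349; u = 11,401/153,349 = 7.43%.
June: labor force = 141,477 + 13,454 = 154,931; u = 13,454/154,931 = 8.68%.
Change = 8.68% − 7.43% = +1.25 pp.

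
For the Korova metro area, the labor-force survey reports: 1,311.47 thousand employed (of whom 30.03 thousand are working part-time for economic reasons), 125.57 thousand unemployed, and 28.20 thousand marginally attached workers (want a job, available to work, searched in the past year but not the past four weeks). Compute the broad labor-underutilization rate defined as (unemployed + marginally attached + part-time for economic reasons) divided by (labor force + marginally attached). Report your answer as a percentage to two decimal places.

Labor force = 1,311.47 + 125.57 = 1,437.04 thousand.
Numerator = 125.57 + 28.20 + 30.03 = 183.80 thousand.
Denominator = 1,437.04 + 28.20 = 1,465.24 thousand.
Broad rate = 183.80 / 1,465.24 = 12.54%.

Broad underutilization rate ≈ 12.54%.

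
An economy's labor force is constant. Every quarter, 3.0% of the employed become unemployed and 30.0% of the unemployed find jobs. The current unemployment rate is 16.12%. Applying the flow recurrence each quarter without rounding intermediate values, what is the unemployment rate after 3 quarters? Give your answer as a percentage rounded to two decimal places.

Unemployment rate after three quarters ≈ 11.20%.

With a fixed labor force, u_{t+1} = u_t + s·(1−u_t) − f·u_t = u_t·(1−s−f) + s.
Here 1−s−f = 0.670 and s = 0.030.
u_1 = 0.161200 × 0.670 + 0.030 = 0.138004.
u_2 = 0.138004 × 0.670 + 0.030 = 0.122463.
u_3 = 0.122463 × 0.670 + 0.030 = 0.112050.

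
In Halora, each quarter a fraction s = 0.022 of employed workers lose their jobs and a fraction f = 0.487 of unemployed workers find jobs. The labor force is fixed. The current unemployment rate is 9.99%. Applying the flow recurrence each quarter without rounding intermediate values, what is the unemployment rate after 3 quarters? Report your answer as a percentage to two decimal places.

With a fixed labor force, u_{t+1} = u_t + s·(1−u_t) − f·u_t = u_t·(1−s−f) + s.
Here 1−s−f = 0.491 and s = 0.022.
u_1 = 0.099900 × 0.491 + 0.022 = 0.071051.
u_2 = 0.071051 × 0.491 + 0.022 = 0.056886.
u_3 = 0.056886 × 0.491 + 0.022 = 0.049931.

Unemployment rate after three quarters ≈ 4.99%.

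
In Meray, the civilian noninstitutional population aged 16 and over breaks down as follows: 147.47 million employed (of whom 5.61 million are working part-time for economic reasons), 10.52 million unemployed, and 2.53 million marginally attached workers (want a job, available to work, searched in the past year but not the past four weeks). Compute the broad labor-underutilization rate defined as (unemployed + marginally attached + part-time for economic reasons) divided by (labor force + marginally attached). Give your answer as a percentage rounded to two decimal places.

Labor force = 147.47 + 10.52 = 157.99 million.
Numerator = 10.52 + 2.53 + 5.61 = 18.66 million.
Denominator = 157.99 + 2.53 = 160.52 million.
Broad rate = 18.66 / 160.52 = 11.62%.

Broad underutilization rate ≈ 11.62%.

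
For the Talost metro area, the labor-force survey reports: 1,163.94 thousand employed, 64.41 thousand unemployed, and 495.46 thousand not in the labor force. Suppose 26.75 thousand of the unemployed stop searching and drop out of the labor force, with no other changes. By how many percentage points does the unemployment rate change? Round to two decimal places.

Initially, labor force = 1,163.94 + 64.41 = 1,228.35 thousand, so u = 64.41/1,228.35 = 5.24%.
After the change, unemployed and labor force both fall by 26.75 → E = 1,163.94, U = 37.66, labor force = 1,201.60 thousand.
New unemployment rate = 37.66 / 1,201.60 = 3.13%.
Change = 3.13% − 5.24% = −2.11 percentage points.

The unemployment rate changes by −2.11 percentage points.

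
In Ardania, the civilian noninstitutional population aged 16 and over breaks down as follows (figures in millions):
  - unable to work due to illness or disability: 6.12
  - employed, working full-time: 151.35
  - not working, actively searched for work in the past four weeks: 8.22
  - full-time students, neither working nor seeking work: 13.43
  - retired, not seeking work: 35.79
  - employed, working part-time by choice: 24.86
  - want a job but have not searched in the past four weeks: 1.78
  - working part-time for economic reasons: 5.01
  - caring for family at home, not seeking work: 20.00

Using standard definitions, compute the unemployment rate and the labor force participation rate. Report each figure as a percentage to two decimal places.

Employed = 151.35 + 24.86 + 5.01 = 181.22 million (anyone who worked, including part-time for economic reasons, counts as employed).
Unemployed = 8.22 million.
Labor force = 181.22 + 8.22 = 189.44 million.
Not in labor force = 6.12 + 13.43 + 35.79 + 1.78 + 20.00 = 77.12 million (those not working and not actively searching are outside the labor force — including those who want a job but have given up searching).
Civilian working-age population = 189.44 + 77.12 = 266.56 million.
Unemployment rate = 8.22 / 189.44 = 4.34%.
Labor force participation rate = 189.44 / 266.56 = 71.07%.

Unemployment rate ≈ 4.34%; labor force participation rate ≈ 71.07%.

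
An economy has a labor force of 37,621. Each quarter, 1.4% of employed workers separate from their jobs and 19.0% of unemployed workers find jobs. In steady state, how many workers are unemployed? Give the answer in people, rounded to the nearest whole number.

Steady-state unemployment rate u* = s/(s+f) = 1.4/(1.4+19.0) = 0.068627.
Unemployed = u* × labor force = 0.068627 × 37,621 ≈ 2,582.

About 2,582 are unemployed in steady state.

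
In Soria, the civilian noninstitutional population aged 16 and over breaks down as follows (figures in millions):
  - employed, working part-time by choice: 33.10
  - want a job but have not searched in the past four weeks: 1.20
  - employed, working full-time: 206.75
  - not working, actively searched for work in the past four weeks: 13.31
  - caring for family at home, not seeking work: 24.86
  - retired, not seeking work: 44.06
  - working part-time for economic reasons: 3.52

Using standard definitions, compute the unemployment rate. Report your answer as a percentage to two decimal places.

Employed = 33.10 + 206.75 + 3.52 = 243.37 million (anyone who worked, including part-time for economic reasons, counts as employed).
Unemployed = 13.31 million.
Labor force = 243.37 + 13.31 = 256.68 million.
Unemployment rate = 13.31 / 256.68 = 5.19%.

Unemployment rate ≈ 5.19%.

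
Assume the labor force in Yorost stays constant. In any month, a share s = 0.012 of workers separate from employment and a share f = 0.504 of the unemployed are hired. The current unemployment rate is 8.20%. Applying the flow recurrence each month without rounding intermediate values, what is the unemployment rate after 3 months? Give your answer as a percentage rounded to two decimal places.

Unemployment rate after three months ≈ 2.99%.

With a fixed labor force, u_{t+1} = u_t + s·(1−u_t) − f·u_t = u_t·(1−s−f) + s.
Here 1−s−f = 0.484 and s = 0.012.
u_1 = 0.082000 × 0.484 + 0.012 = 0.051688.
u_2 = 0.051688 × 0.484 + 0.012 = 0.037017.
u_3 = 0.037017 × 0.484 + 0.012 = 0.029916.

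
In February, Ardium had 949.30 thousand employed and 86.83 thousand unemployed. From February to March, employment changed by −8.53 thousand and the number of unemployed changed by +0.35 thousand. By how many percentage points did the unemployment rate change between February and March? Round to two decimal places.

The unemployment rate changed by +0.10 percentage points.

February: labor force = 949.30 + 86.83 = 1,036.13; u = 86.83/1,036.13 = 8.38%.
March: labor force = 940.77 + 87.18 = 1,027.95; u = 87.18/1,027.95 = 8.48%.
Change = 8.48% − 8.38% = +0.10 pp.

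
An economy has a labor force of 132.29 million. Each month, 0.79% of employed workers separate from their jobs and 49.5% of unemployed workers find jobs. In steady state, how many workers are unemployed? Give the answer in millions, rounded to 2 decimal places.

About 2.08 million are unemployed in steady state.

Steady-state unemployment rate u* = s/(s+f) = 0.79/(0.79+49.5) = 0.015709.
Unemployed = u* × labor force = 0.015709 × 132.29 ≈ 2.08 million.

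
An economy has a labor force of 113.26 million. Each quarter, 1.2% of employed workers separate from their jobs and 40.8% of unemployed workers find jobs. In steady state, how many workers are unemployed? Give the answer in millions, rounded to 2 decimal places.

Steady-state unemployment rate u* = s/(s+f) = 1.2/(1.2+40.8) = 0.028571.
Unemployed = u* × labor force = 0.028571 × 113.26 ≈ 3.24 million.

About 3.24 million are unemployed in steady state.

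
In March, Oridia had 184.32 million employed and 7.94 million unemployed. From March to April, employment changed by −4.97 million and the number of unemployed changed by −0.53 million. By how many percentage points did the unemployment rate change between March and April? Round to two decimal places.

March: labor force = 184.32 + 7.94 = 192.26; u = 7.94/192.26 = 4.13%.
April: labor force = 179.35 + 7.41 = 186.76; u = 7.41/186.76 = 3.97%.
Change = 3.97% − 4.13% = −0.16 pp.

The unemployment rate changed by −0.16 percentage points.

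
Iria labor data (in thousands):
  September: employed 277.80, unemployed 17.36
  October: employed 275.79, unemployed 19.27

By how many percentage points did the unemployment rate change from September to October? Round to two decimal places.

September: labor force = 277.80 + 17.36 = 295.16; u = 17.36/295.16 = 5.88%.
October: labor force = 275.79 + 19.27 = 295.06; u = 19.27/295.06 = 6.53%.
Change = 6.53% − 5.88% = +0.65 pp.

The unemployment rate changed by +0.65 percentage points.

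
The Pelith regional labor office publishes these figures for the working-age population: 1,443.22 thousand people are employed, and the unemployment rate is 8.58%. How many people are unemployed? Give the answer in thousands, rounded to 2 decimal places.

Let U be the number unemployed. The labor force is E + U, and U/(E+U) = 0.0858.
So U = 0.0858 × 1,443.22 / (1 − 0.0858) = 123.8283 / 0.9142 ≈ 135.45 thousand.

About 135.45 thousand are unemployed.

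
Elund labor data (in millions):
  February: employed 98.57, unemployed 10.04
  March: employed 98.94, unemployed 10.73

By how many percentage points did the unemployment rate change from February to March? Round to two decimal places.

The unemployment rate changed by +0.54 percentage points.

February: labor force = 98.57 + 10.04 = 108.61; u = 10.04/108.61 = 9.24%.
March: labor force = 98.94 + 10.73 = 109.67; u = 10.73/109.67 = 9.78%.
Change = 9.78% − 9.24% = +0.54 pp.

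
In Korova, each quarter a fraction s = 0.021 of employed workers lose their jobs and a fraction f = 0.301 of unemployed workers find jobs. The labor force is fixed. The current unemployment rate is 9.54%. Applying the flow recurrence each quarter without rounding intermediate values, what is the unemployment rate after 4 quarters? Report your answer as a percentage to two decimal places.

Unemployment rate after four quarters ≈ 7.16%.

With a fixed labor force, u_{t+1} = u_t + s·(1−u_t) − f·u_t = u_t·(1−s−f) + s.
Here 1−s−f = 0.678 and s = 0.021.
u_1 = 0.095400 × 0.678 + 0.021 = 0.085681.
u_2 = 0.085681 × 0.678 + 0.021 = 0.079092.
u_3 = 0.079092 × 0.678 + 0.021 = 0.074624.
u_4 = 0.074624 × 0.678 + 0.021 = 0.071595.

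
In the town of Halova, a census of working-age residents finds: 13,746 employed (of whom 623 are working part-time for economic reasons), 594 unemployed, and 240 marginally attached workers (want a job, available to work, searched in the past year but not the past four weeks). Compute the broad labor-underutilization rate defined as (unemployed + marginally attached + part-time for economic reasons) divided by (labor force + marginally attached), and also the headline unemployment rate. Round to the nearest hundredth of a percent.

Labor force = 13,746 + 594 = 14,340.
Numerator = 594 + 240 + 623 = 1,457.
Denominator = 14,340 + 240 = 14,580.
Broad rate = 1,457 / 14,580 = 9.99%.
Headline unemployment rate = 594 / 14,340 = 4.14%.

Broad underutilization rate ≈ 9.99%; headline unemployment rate ≈ 4.14%.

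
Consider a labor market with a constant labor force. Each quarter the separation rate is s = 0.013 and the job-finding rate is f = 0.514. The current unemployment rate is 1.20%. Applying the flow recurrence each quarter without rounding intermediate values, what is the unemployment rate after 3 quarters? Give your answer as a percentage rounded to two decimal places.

With a fixed labor force, u_{t+1} = u_t + s·(1−u_t) − f·u_t = u_t·(1−s−f) + s.
Here 1−s−f = 0.473 and s = 0.013.
u_1 = 0.012000 × 0.473 + 0.013 = 0.018676.
u_2 = 0.018676 × 0.473 + 0.013 = 0.021834.
u_3 = 0.021834 × 0.473 + 0.013 = 0.023327.

Unemployment rate after three quarters ≈ 2.33%.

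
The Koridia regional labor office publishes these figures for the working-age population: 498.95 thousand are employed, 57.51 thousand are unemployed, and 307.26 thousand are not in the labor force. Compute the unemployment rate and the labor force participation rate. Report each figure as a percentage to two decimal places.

Unemployment rate ≈ 10.33%; labor force participation rate ≈ 64.43%.

Labor force = employed + unemployed = 498.95 + 57.51 = 556.46 thousand.
Working-age population = 556.46 + 307.26 = 863.72 thousand.
Unemployment rate = 57.51 / 556.46 = 10.33%.
Labor force participation rate = 556.46 / 863.72 = 64.43%.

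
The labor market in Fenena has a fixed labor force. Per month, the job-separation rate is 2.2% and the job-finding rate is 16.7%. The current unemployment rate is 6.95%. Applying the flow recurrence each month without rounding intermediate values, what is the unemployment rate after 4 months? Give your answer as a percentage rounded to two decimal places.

Unemployment rate after four months ≈ 9.61%.

With a fixed labor force, u_{t+1} = u_t + s·(1−u_t) − f·u_t = u_t·(1−s−f) + s.
Here 1−s−f = 0.811 and s = 0.022.
u_1 = 0.069500 × 0.811 + 0.022 = 0.078365.
u_2 = 0.078365 × 0.811 + 0.022 = 0.085554.
u_3 = 0.085554 × 0.811 + 0.022 = 0.091384.
u_4 = 0.091384 × 0.811 + 0.022 = 0.096112.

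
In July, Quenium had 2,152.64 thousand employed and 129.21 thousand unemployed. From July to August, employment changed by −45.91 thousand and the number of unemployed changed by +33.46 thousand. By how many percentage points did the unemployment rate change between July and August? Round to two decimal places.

The unemployment rate changed by +1.51 percentage points.

July: labor force = 2,152.64 + 129.21 = 2,281.85; u = 129.21/2,281.85 = 5.66%.
August: labor force = 2,106.73 + 162.67 = 2,269.40; u = 162.67/2,269.40 = 7.17%.
Change = 7.17% − 5.66% = +1.51 pp.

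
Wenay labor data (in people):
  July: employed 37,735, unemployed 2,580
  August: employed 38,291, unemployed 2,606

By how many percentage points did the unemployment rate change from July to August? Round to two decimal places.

July: labor force = 37,735 + 2,580 = 40,315; u = 2,580/40,315 = 6.40%.
August: labor force = 38,291 + 2,606 = 40,897; u = 2,606/40,897 = 6.37%.
Change = 6.37% − 6.40% = −0.03 pp.

The unemployment rate changed by −0.03 percentage points.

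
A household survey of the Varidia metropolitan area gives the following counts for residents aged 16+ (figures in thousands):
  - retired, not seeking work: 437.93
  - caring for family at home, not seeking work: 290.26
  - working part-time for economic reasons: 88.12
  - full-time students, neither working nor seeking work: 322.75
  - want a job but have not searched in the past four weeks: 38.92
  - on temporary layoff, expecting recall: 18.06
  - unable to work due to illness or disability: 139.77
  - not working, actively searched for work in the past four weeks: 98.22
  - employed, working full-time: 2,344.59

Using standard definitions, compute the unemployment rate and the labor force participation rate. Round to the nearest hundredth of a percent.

Unemployment rate ≈ 4.56%; labor force participation rate ≈ 67.46%.

Employed = 88.12 + 2,344.59 = 2,432.71 thousand (anyone who worked, including part-time for economic reasons, counts as employed).
Unemployed = 18.06 + 98.22 = 116.28 thousand (jobless and actively searching, or on temporary layoff).
Labor force = 2,432.71 + 116.28 = 2,548.99 thousand.
Not in labor force = 437.93 + 290.26 + 322.75 + 38.92 + 139.77 = 1,229.63 thousand (those not working and not actively searching are outside the labor force — including those who want a job but have given up searching).
Civilian working-age population = 2,548.99 + 1,229.63 = 3,778.62 thousand.
Unemployment rate = 116.28 / 2,548.99 = 4.56%.
Labor force participation rate = 2,548.99 / 3,778.62 = 67.46%.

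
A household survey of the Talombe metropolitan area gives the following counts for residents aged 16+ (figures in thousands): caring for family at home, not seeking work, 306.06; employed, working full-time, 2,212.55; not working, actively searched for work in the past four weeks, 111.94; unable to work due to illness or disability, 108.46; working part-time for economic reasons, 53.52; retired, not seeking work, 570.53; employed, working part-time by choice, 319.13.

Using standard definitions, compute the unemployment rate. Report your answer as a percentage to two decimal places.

Unemployment rate ≈ 4.15%.

Employed = 2,212.55 + 53.52 + 319.13 = 2,585.20 thousand (anyone who worked, including part-time for economic reasons, counts as employed).
Unemployed = 111.94 thousand.
Labor force = 2,585.20 + 111.94 = 2,697.14 thousand.
Unemployment rate = 111.94 / 2,697.14 = 4.15%.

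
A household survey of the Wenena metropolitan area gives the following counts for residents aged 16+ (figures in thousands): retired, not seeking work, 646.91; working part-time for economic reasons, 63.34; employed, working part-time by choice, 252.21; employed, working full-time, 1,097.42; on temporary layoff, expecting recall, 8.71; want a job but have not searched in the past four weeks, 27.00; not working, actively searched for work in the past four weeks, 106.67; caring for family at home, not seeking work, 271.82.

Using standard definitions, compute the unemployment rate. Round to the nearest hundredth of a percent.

Employed = 63.34 + 252.21 + 1,097.42 = 1,412.97 thousand (anyone who worked, including part-time for economic reasons, counts as employed).
Unemployed = 8.71 + 106.67 = 115.38 thousand (jobless and actively searching, or on temporary layoff).
Labor force = 1,412.97 + 115.38 = 1,528.35 thousand.
Unemployment rate = 115.38 / 1,528.35 = 7.55%.

Unemployment rate ≈ 7.55%.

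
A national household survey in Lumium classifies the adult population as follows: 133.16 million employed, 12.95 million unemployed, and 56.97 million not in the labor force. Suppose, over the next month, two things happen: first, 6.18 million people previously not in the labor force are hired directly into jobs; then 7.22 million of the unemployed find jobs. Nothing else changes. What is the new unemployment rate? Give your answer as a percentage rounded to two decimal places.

Initially, labor force = 133.16 + 12.95 = 146.11 million, so u = 12.95/146.11 = 8.86%.
After the first change, employed and labor force both rise by 6.18; unemployed unchanged → E = 139.34, U = 12.95, labor force = 152.29 million.
After the second change, unemployed falls and employed rises by 7.22; labor force unchanged → E = 146.56, U = 5.73, labor force = 152.29 million.
New unemployment rate = 5.73 / 152.29 = 3.76%.

New unemployment rate ≈ 3.76%.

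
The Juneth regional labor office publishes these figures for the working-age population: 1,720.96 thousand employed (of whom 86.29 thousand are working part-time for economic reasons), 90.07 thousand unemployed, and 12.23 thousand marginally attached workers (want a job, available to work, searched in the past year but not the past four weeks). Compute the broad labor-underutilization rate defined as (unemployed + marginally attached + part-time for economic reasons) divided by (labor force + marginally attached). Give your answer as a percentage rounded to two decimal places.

Labor force = 1,720.96 + 90.07 = 1,811.03 thousand.
Numerator = 90.07 + 12.23 + 86.29 = 188.59 thousand.
Denominator = 1,811.03 + 12.23 = 1,823.26 thousand.
Broad rate = 188.59 / 1,823.26 = 10.34%.

Broad underutilization rate ≈ 10.34%.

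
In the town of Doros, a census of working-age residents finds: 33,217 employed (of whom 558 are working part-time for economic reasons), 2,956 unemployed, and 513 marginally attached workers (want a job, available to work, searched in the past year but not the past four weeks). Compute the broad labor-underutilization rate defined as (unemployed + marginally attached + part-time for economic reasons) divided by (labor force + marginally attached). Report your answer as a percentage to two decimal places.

Broad underutilization rate ≈ 10.98%.

Labor force = 33,217 + 2,956 = 36,173.
Numerator = 2,956 + 513 + 558 = 4,027.
Denominator = 36,173 + 513 = 36,686.
Broad rate = 4,027 / 36,686 = 10.98%.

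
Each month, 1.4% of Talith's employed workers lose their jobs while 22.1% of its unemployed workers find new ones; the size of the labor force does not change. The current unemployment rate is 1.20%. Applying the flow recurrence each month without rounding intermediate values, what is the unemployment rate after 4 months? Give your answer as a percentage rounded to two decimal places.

With a fixed labor force, u_{t+1} = u_t + s·(1−u_t) − f·u_t = u_t·(1−s−f) + s.
Here 1−s−f = 0.765 and s = 0.014.
u_1 = 0.012000 × 0.765 + 0.014 = 0.023180.
u_2 = 0.023180 × 0.765 + 0.014 = 0.031733.
u_3 = 0.031733 × 0.765 + 0.014 = 0.038276.
u_4 = 0.038276 × 0.765 + 0.014 = 0.043281.

Unemployment rate after four months ≈ 4.33%.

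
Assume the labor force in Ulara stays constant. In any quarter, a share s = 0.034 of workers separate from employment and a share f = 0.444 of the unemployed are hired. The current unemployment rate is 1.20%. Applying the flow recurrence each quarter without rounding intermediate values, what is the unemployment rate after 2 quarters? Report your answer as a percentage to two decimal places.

With a fixed labor force, u_{t+1} = u_t + s·(1−u_t) − f·u_t = u_t·(1−s−f) + s.
Here 1−s−f = 0.522 and s = 0.034.
u_1 = 0.012000 × 0.522 + 0.034 = 0.040264.
u_2 = 0.040264 × 0.522 + 0.034 = 0.055018.

Unemployment rate after two quarters ≈ 5.50%.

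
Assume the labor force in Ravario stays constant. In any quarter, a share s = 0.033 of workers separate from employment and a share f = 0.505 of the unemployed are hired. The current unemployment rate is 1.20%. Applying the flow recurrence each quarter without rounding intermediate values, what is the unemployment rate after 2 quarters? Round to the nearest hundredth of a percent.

With a fixed labor force, u_{t+1} = u_t + s·(1−u_t) − f·u_t = u_t·(1−s−f) + s.
Here 1−s−f = 0.462 and s = 0.033.
u_1 = 0.012000 × 0.462 + 0.033 = 0.038544.
u_2 = 0.038544 × 0.462 + 0.033 = 0.050807.

Unemployment rate after two quarters ≈ 5.08%.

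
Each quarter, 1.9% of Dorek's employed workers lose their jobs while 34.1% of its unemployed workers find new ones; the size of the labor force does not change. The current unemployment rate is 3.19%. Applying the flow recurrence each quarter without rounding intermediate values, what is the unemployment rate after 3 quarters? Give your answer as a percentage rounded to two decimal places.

With a fixed labor force, u_{t+1} = u_t + s·(1−u_t) − f·u_t = u_t·(1−s−f) + s.
Here 1−s−f = 0.640 and s = 0.019.
u_1 = 0.031900 × 0.640 + 0.019 = 0.039416.
u_2 = 0.039416 × 0.640 + 0.019 = 0.044226.
u_3 = 0.044226 × 0.640 + 0.019 = 0.047305.

Unemployment rate after three quarters ≈ 4.73%.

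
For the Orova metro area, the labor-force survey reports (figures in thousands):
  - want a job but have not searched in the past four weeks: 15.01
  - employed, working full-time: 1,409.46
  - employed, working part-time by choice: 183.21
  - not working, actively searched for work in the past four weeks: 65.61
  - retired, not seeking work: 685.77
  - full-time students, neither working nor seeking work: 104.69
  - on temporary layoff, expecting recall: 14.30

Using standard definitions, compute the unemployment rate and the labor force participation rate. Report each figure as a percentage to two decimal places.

Unemployment rate ≈ 4.78%; labor force participation rate ≈ 67.50%.

Employed = 1,409.46 + 183.21 = 1,592.67 thousand.
Unemployed = 65.61 + 14.30 = 79.91 thousand (jobless and actively searching, or on temporary layoff).
Labor force = 1,592.67 + 79.91 = 1,672.58 thousand.
Not in labor force = 15.01 + 685.77 + 104.69 = 805.47 thousand (those not working and not actively searching are outside the labor force — including those who want a job but have given up searching).
Civilian working-age population = 1,672.58 + 805.47 = 2,478.05 thousand.
Unemployment rate = 79.91 / 1,672.58 = 4.78%.
Labor force participation rate = 1,672.58 / 2,478.05 = 67.50%.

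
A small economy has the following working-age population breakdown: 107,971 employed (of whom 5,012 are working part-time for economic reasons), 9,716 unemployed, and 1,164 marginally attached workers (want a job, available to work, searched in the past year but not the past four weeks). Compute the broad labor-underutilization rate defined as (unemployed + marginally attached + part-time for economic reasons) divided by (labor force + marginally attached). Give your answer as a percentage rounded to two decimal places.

Broad underutilization rate ≈ 13.37%.

Labor force = 107,971 + 9,716 = 117,687.
Numerator = 9,716 + 1,164 + 5,012 = 15,892.
Denominator = 117,687 + 1,164 = 118,851.
Broad rate = 15,892 / 118,851 = 13.37%.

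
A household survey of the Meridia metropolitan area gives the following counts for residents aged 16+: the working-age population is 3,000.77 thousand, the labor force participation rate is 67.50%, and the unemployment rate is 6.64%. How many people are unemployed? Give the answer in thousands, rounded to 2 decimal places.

About 134.49 thousand are unemployed.

Labor force = 0.6750 × 3,000.77 = 2,025.52 thousand.
Unemployed = 0.0664 × 2,025.52 ≈ 134.49 thousand.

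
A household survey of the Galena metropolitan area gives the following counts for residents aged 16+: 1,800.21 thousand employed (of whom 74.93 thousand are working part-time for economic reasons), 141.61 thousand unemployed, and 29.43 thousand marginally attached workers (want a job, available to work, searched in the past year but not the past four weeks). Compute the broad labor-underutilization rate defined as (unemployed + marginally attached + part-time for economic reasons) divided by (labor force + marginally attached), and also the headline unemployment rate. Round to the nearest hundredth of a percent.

Labor force = 1,800.21 + 141.61 = 1,941.82 thousand.
Numerator = 141.61 + 29.43 + 74.93 = 245.97 thousand.
Denominator = 1,941.82 + 29.43 = 1,971.25 thousand.
Broad rate = 245.97 / 1,971.25 = 12.48%.
Headline unemployment rate = 141.61 / 1,941.82 = 7.29%.

Broad underutilization rate ≈ 12.48%; headline unemployment rate ≈ 7.29%.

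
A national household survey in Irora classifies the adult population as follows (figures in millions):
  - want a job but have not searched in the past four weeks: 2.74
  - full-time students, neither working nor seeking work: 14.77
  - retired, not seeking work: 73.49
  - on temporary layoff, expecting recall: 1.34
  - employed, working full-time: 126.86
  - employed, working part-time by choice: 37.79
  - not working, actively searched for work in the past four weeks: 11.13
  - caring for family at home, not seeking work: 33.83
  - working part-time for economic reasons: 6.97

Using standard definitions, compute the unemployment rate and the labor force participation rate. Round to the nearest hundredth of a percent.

Employed = 126.86 + 37.79 + 6.97 = 171.62 million (anyone who worked, including part-time for economic reasons, counts as employed).
Unemployed = 1.34 + 11.13 = 12.47 million (jobless and actively searching, or on temporary layoff).
Labor force = 171.62 + 12.47 = 184.09 million.
Not in labor force = 2.74 + 14.77 + 73.49 + 33.83 = 124.83 million (those not working and not actively searching are outside the labor force — including those who want a job but have given up searching).
Civilian working-age population = 184.09 + 124.83 = 308.92 million.
Unemployment rate = 12.47 / 184.09 = 6.77%.
Labor force participation rate = 184.09 / 308.92 = 59.59%.

Unemployment rate ≈ 6.77%; labor force participation rate ≈ 59.59%.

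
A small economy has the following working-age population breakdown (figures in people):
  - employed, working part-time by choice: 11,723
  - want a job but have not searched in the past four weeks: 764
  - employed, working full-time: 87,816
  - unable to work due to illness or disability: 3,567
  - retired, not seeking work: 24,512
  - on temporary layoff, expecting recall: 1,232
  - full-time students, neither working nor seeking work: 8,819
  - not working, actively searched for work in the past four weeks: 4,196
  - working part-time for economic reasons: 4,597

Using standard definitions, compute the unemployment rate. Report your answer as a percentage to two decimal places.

Employed = 11,723 + 87,816 + 4,597 = 104,136 (anyone who worked, including part-time for economic reasons, counts as employed).
Unemployed = 1,232 + 4,196 = 5,428 (jobless and actively searching, or on temporary layoff).
Labor force = 104,136 + 5,428 = 109,564.
Unemployment rate = 5,428 / 109,564 = 4.95%.

Unemployment rate ≈ 4.95%.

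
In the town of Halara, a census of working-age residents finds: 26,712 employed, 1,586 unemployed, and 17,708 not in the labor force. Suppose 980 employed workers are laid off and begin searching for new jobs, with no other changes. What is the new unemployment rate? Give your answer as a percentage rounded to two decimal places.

Initially, labor force = 26,712 + 1,586 = 28,298, so u = 1,586/28,298 = 5.60%.
After the change, employed falls and unemployed rises by 980; labor force unchanged → E = 25,732, U = 2,566, labor force = 28,298.
New unemployment rate = 2,566 / 28,298 = 9.07%.

New unemployment rate ≈ 9.07%.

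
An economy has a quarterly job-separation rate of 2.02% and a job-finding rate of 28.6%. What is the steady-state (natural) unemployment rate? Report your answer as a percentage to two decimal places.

Steady-state unemployment rate ≈ 6.60%.

At steady state the flows balance: s·E = f·U, so U/(E+U) = s/(s+f).
u* = 2.02 / (2.02 + 28.6) = 2.02 / 30.62 = 6.60%.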